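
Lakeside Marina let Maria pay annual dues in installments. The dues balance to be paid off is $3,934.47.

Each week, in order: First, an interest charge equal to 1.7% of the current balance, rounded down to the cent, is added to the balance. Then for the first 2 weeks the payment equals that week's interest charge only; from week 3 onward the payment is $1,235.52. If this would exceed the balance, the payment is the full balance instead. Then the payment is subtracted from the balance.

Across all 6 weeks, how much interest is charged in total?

# | Opening | Interest | Payment | End bal
1 | $3,934.47 | $66.88 | $66.88 | $3,934.47
2 | $3,934.47 | $66.88 | $66.88 | $3,934.47
3 | $3,934.47 | $66.88 | $1,235.52 | $2,765.83
4 | $2,765.83 | $47.01 | $1,235.52 | $1,577.32
5 | $1,577.32 | $26.81 | $1,235.52 | $368.61
6 | $368.61 | $6.26 | $374.87 | $0.00
Total interest: $66.88 + $66.88 + $66.88 + $47.01 + $26.81 + $6.26 = $280.72

$280.72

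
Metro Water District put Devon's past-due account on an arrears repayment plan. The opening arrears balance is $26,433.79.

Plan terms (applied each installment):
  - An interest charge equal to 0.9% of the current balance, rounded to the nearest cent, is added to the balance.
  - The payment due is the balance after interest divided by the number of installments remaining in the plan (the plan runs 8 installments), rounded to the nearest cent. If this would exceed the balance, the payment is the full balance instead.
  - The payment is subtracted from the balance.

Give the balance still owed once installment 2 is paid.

# | Opening | Interest | Payment | End bal
1 | $26,433.79 | $237.90 | $3,333.96 | $23,337.73
2 | $23,337.73 | $210.04 | $3,363.97 | $20,183.80

$20,183.80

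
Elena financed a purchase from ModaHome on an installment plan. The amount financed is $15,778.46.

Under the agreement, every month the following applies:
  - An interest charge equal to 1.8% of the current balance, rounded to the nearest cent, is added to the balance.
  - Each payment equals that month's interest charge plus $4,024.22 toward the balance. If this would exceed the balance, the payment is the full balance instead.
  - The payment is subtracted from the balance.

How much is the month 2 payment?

Month 1: opening $15,778.46; interest $284.01 → $16,062.47; payment $4,308.23; balance $11,754.24
Month 2: opening $11,754.24; interest $211.58 → $11,965.82; payment $4,235.80; balance $7,730.02

$4,235.80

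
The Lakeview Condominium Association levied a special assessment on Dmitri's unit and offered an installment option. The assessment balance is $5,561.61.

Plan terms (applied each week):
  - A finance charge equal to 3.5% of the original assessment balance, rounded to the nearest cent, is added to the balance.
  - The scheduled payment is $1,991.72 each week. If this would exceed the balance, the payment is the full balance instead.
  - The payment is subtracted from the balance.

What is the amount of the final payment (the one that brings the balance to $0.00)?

Week 1: $5,561.61 +$194.66 interest = $5,756.27; pay $1,991.72 → $3,764.55
Week 2: $3,764.55 +$194.66 interest = $3,959.21; pay $1,991.72 → $1,967.49
Week 3: $1,967.49 +$194.66 interest = $2,162.15; pay $1,991.72 → $170.43
Week 4: $170.43 +$194.66 interest = $365.09; pay $365.09 → $0.00

$365.09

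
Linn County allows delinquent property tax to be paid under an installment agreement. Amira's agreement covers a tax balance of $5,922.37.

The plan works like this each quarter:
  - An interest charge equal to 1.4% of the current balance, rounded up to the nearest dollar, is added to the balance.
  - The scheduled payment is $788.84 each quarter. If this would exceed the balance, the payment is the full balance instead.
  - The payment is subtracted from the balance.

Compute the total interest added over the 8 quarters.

Quarter 1: opening $5,922.37; interest $83.00 → $6,005.37; payment $788.84; balance $5,216.53
Quarter 2: opening $5,216.53; interest $74.00 → $5,290.53; payment $788.84; balance $4,501.69
Quarter 3: opening $4,501.69; interest $64.00 → $4,565.69; payment $788.84; balance $3,776.85
Quarter 4: opening $3,776.85; interest $53.00 → $3,829.85; payment $788.84; balance $3,041.01
Quarter 5: opening $3,041.01; interest $43.00 → $3,084.01; payment $788.84; balance $2,295.17
Quarter 6: opening $2,295.17; interest $33.00 → $2,328.17; payment $788.84; balance $1,539.33
Quarter 7: opening $1,539.33; interest $22.00 → $1,561.33; payment $788.84; balance $772.49
Quarter 8: opening $772.49; interest $11.00 → $783.49; payment $783.49; balance $0.00
Total interest: $83.00 + $74.00 + $64.00 + $53.00 + $43.00 + $33.00 + $22.00 + $11.00 = $383.00

$383.00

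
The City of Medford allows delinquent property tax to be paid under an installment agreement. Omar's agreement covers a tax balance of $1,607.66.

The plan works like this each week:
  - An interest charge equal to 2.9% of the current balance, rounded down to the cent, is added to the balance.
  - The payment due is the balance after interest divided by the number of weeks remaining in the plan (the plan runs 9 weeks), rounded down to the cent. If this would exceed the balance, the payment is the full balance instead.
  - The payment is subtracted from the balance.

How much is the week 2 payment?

Week 1: opening $1,607.66; interest $46.62 → $1,654.28; payment $183.80; balance $1,470.48
Week 2: opening $1,470.48; interest $42.64 → $1,513.12; payment $189.14; balance $1,323.98

$189.14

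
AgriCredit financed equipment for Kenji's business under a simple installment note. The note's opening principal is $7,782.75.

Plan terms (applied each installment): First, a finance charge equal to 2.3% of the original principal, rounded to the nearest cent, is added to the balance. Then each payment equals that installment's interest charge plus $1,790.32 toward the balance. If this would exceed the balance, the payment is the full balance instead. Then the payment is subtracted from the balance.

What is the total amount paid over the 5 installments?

$8,677.75

Installment 1: $7,782.75 +$179.00 interest = $7,961.75; pay $1,969.32 → $5,992.43
Installment 2: $5,992.43 +$179.00 interest = $6,171.43; pay $1,969.32 → $4,202.11
Installment 3: $4,202.11 +$179.00 interest = $4,381.11; pay $1,969.32 → $2,411.79
Installment 4: $2,411.79 +$179.00 interest = $2,590.79; pay $1,969.32 → $621.47
Installment 5: $621.47 +$179.00 interest = $800.47; pay $800.47 → $0.00
Total paid: $8,677.75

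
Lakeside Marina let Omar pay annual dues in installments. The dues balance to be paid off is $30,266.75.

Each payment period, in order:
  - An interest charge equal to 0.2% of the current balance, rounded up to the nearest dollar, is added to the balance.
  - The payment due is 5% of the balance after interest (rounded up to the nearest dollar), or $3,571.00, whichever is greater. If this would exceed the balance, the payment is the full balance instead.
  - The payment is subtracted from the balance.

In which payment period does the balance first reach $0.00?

# | Opening | Interest | Payment | End bal
1 | $30,266.75 | $61.00 | $3,571.00 | $26,756.75
2 | $26,756.75 | $54.00 | $3,571.00 | $23,239.75
3 | $23,239.75 | $47.00 | $3,571.00 | $19,715.75
4 | $19,715.75 | $40.00 | $3,571.00 | $16,184.75
5 | $16,184.75 | $33.00 | $3,571.00 | $12,646.75
6 | $12,646.75 | $26.00 | $3,571.00 | $9,101.75
7 | $9,101.75 | $19.00 | $3,571.00 | $5,549.75
8 | $5,549.75 | $12.00 | $3,571.00 | $1,990.75
9 | $1,990.75 | $4.00 | $1,994.75 | $0.00
Balance reaches $0.00 in payment period 9.

9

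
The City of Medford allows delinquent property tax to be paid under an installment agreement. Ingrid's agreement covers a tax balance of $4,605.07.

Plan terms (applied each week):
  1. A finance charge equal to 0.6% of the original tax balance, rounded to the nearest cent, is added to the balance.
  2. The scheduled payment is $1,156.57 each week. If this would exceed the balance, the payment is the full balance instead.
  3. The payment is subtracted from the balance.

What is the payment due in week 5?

# | Opening | Interest | Payment | End bal
1 | $4,605.07 | $27.63 | $1,156.57 | $3,476.13
2 | $3,476.13 | $27.63 | $1,156.57 | $2,347.19
3 | $2,347.19 | $27.63 | $1,156.57 | $1,218.25
4 | $1,218.25 | $27.63 | $1,156.57 | $89.31
5 | $89.31 | $27.63 | $116.94 | $0.00

$116.94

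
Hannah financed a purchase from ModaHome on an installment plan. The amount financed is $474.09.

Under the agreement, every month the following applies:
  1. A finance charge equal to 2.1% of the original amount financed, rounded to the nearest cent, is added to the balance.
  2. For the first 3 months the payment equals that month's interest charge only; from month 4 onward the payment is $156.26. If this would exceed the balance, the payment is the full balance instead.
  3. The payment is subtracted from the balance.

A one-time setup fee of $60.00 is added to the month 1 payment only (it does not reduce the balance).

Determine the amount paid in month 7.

Month 1: opening $474.09; interest $9.96 → $484.05; payment $9.96 (+ $60.00 fee); balance $474.09
Month 2: opening $474.09; interest $9.96 → $484.05; payment $9.96; balance $474.09
Month 3: opening $474.09; interest $9.96 → $484.05; payment $9.96; balance $474.09
Month 4: opening $474.09; interest $9.96 → $484.05; payment $156.26; balance $327.79
Month 5: opening $327.79; interest $9.96 → $337.75; payment $156.26; balance $181.49
Month 6: opening $181.49; interest $9.96 → $191.45; payment $156.26; balance $35.19
Month 7: opening $35.19; interest $9.96 → $45.15; payment $45.15; balance $0.00

$45.15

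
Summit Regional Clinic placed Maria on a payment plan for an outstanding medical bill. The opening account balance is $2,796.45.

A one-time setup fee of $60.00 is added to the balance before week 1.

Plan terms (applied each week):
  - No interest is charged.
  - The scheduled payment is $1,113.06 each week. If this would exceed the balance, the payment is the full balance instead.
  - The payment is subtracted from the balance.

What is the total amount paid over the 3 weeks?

Week 1: opening $2,856.45; payment $1,113.06; balance $1,743.39
Week 2: opening $1,743.39; payment $1,113.06; balance $630.33
Week 3: opening $630.33; payment $630.33; balance $0.00
Total paid: $2,856.45

$2,856.45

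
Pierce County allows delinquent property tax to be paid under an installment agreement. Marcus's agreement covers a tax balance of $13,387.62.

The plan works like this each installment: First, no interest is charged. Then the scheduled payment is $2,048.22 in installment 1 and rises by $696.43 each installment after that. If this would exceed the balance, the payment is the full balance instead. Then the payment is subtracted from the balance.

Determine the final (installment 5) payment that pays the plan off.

$1,016.16

Installment 1: opening $13,387.62; payment $2,048.22; balance $11,339.40
Installment 2: opening $11,339.40; payment $2,744.65; balance $8,594.75
Installment 3: opening $8,594.75; payment $3,441.08; balance $5,153.67
Installment 4: opening $5,153.67; payment $4,137.51; balance $1,016.16
Installment 5: opening $1,016.16; payment $1,016.16; balance $0.00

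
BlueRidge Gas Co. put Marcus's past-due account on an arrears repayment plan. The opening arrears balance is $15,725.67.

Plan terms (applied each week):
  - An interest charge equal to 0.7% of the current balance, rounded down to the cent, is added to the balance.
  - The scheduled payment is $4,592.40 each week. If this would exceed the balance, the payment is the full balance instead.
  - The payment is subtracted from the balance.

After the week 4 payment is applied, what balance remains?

Week 1: opening $15,725.67; interest $110.07 → $15,835.74; payment $4,592.40; balance $11,243.34
Week 2: opening $11,243.34; interest $78.70 → $11,322.04; payment $4,592.40; balance $6,729.64
Week 3: opening $6,729.64; interest $47.10 → $6,776.74; payment $4,592.40; balance $2,184.34
Week 4: opening $2,184.34; interest $15.29 → $2,199.63; payment $2,199.63; balance $0.00

$0.00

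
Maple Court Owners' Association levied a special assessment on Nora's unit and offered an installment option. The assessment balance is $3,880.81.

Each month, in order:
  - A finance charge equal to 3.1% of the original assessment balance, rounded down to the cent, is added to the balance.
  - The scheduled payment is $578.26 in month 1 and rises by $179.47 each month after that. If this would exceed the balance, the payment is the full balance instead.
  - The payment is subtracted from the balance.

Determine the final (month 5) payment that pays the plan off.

# | Opening | Interest | Payment | End bal
1 | $3,880.81 | $120.30 | $578.26 | $3,422.85
2 | $3,422.85 | $120.30 | $757.73 | $2,785.42
3 | $2,785.42 | $120.30 | $937.20 | $1,968.52
4 | $1,968.52 | $120.30 | $1,116.67 | $972.15
5 | $972.15 | $120.30 | $1,092.45 | $0.00

$1,092.45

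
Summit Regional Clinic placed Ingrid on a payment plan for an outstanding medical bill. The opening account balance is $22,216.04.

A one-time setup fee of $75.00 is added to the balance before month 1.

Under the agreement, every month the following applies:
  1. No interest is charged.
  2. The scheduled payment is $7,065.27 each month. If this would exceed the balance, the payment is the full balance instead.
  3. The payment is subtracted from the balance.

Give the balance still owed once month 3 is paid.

$1,095.23

Month 1: opening $22,291.04; payment $7,065.27; balance $15,225.77
Month 2: opening $15,225.77; payment $7,065.27; balance $8,160.50
Month 3: opening $8,160.50; payment $7,065.27; balance $1,095.23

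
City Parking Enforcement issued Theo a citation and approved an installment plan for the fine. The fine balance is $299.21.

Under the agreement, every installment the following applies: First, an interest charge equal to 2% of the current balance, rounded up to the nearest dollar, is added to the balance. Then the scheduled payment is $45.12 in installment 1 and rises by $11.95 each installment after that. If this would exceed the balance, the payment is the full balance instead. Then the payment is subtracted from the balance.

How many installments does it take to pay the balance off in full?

5

Installment 1: $299.21 +$6.00 interest = $305.21; pay $45.12 → $260.09
Installment 2: $260.09 +$6.00 interest = $266.09; pay $57.07 → $209.02
Installment 3: $209.02 +$5.00 interest = $214.02; pay $69.02 → $145.00
Installment 4: $145.00 +$3.00 interest = $148.00; pay $80.97 → $67.03
Installment 5: $67.03 +$2.00 interest = $69.03; pay $69.03 → $0.00
Balance reaches $0.00 in installment 5.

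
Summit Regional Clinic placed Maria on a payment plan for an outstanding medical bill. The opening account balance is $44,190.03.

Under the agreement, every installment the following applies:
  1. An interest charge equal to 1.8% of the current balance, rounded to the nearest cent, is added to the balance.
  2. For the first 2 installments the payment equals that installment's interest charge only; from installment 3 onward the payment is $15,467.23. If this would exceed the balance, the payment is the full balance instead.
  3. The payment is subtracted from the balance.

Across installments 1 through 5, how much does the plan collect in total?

Installment 1: opening $44,190.03; interest $795.42 → $44,985.45; payment $795.42; balance $44,190.03
Installment 2: opening $44,190.03; interest $795.42 → $44,985.45; payment $795.42; balance $44,190.03
Installment 3: opening $44,190.03; interest $795.42 → $44,985.45; payment $15,467.23; balance $29,518.22
Installment 4: opening $29,518.22; interest $531.33 → $30,049.55; payment $15,467.23; balance $14,582.32
Installment 5: opening $14,582.32; interest $262.48 → $14,844.80; payment $14,844.80; balance $0.00
Total paid: $47,370.10

$47,370.10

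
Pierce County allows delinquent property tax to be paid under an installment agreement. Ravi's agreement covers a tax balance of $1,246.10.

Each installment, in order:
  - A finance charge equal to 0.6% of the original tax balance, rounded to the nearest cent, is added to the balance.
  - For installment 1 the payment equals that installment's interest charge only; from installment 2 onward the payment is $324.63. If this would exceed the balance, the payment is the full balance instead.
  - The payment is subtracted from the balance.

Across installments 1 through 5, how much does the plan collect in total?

$1,283.50

Installment 1: opening $1,246.10; interest $7.48 → $1,253.58; payment $7.48; balance $1,246.10
Installment 2: opening $1,246.10; interest $7.48 → $1,253.58; payment $324.63; balance $928.95
Installment 3: opening $928.95; interest $7.48 → $936.43; payment $324.63; balance $611.80
Installment 4: opening $611.80; interest $7.48 → $619.28; payment $324.63; balance $294.65
Installment 5: opening $294.65; interest $7.48 → $302.13; payment $302.13; balance $0.00
Total paid: $1,283.50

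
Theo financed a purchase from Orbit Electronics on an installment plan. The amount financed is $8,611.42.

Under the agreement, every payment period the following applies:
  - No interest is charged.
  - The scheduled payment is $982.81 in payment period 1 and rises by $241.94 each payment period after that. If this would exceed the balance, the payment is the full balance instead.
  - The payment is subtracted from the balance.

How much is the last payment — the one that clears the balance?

$1,277.97

Payment period 1: opening $8,611.42; payment $982.81; balance $7,628.61
Payment period 2: opening $7,628.61; payment $1,224.75; balance $6,403.86
Payment period 3: opening $6,403.86; payment $1,466.69; balance $4,937.17
Payment period 4: opening $4,937.17; payment $1,708.63; balance $3,228.54
Payment period 5: opening $3,228.54; payment $1,950.57; balance $1,277.97
Payment period 6: opening $1,277.97; payment $1,277.97; balance $0.00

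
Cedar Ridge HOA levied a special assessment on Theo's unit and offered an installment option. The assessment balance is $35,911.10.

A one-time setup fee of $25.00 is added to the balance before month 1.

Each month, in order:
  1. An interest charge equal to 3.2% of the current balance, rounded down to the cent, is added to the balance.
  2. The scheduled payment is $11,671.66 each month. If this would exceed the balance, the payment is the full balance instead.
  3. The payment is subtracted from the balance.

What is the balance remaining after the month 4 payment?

Month 1: $35,936.10 +$1,149.95 interest = $37,086.05; pay $11,671.66 → $25,414.39
Month 2: $25,414.39 +$813.26 interest = $26,227.65; pay $11,671.66 → $14,555.99
Month 3: $14,555.99 +$465.79 interest = $15,021.78; pay $11,671.66 → $3,350.12
Month 4: $3,350.12 +$107.20 interest = $3,457.32; pay $3,457.32 → $0.00

$0.00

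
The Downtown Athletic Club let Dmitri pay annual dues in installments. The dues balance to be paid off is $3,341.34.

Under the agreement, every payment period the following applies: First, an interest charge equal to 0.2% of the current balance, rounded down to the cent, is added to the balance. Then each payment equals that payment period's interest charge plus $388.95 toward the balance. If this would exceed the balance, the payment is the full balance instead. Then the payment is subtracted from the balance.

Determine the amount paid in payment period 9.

Payment period 1: $3,341.34 +$6.68 interest = $3,348.02; pay $395.63 → $2,952.39
Payment period 2: $2,952.39 +$5.90 interest = $2,958.29; pay $394.85 → $2,563.44
Payment period 3: $2,563.44 +$5.12 interest = $2,568.56; pay $394.07 → $2,174.49
Payment period 4: $2,174.49 +$4.34 interest = $2,178.83; pay $393.29 → $1,785.54
Payment period 5: $1,785.54 +$3.57 interest = $1,789.11; pay $392.52 → $1,396.59
Payment period 6: $1,396.59 +$2.79 interest = $1,399.38; pay $391.74 → $1,007.64
Payment period 7: $1,007.64 +$2.01 interest = $1,009.65; pay $390.96 → $618.69
Payment period 8: $618.69 +$1.23 interest = $619.92; pay $390.18 → $229.74
Payment period 9: $229.74 +$0.45 interest = $230.19; pay $230.19 → $0.00

$230.19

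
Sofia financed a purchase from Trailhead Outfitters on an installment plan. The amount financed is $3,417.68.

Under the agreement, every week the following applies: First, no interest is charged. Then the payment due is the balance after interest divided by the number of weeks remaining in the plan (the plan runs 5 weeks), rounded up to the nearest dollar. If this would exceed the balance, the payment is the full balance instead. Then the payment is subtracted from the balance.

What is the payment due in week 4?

$683.00

# | Opening | Payment | End bal
1 | $3,417.68 | $684.00 | $2,733.68
2 | $2,733.68 | $684.00 | $2,049.68
3 | $2,049.68 | $684.00 | $1,365.68
4 | $1,365.68 | $683.00 | $682.68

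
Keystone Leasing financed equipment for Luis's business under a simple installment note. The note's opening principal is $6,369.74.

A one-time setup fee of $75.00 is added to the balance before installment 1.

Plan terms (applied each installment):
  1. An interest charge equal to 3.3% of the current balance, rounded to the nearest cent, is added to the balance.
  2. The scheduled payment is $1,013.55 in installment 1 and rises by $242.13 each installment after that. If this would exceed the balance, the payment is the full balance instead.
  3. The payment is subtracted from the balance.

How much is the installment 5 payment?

Installment 1: $6,444.74 +$212.68 interest = $6,657.42; pay $1,013.55 → $5,643.87
Installment 2: $5,643.87 +$186.25 interest = $5,830.12; pay $1,255.68 → $4,574.44
Installment 3: $4,574.44 +$150.96 interest = $4,725.40; pay $1,497.81 → $3,227.59
Installment 4: $3,227.59 +$106.51 interest = $3,334.10; pay $1,739.94 → $1,594.16
Installment 5: $1,594.16 +$52.61 interest = $1,646.77; pay $1,646.77 → $0.00

$1,646.77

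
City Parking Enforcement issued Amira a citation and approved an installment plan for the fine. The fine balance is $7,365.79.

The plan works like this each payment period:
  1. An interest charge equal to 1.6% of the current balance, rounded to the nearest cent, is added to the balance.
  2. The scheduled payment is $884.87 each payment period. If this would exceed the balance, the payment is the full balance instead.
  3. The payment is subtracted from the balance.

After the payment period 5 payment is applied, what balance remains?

$3,405.99

Payment period 1: opening $7,365.79; interest $117.85 → $7,483.64; payment $884.87; balance $6,598.77
Payment period 2: opening $6,598.77; interest $105.58 → $6,704.35; payment $884.87; balance $5,819.48
Payment period 3: opening $5,819.48; interest $93.11 → $5,912.59; payment $884.87; balance $5,027.72
Payment period 4: opening $5,027.72; interest $80.44 → $5,108.16; payment $884.87; balance $4,223.29
Payment period 5: opening $4,223.29; interest $67.57 → $4,290.86; payment $884.87; balance $3,405.99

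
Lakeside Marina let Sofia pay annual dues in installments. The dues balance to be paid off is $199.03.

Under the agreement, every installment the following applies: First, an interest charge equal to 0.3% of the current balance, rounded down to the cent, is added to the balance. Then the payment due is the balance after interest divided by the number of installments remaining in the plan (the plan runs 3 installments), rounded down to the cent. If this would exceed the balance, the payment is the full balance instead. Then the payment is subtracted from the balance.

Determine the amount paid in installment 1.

$66.54

# | Opening | Interest | Payment | End bal
1 | $199.03 | $0.59 | $66.54 | $133.08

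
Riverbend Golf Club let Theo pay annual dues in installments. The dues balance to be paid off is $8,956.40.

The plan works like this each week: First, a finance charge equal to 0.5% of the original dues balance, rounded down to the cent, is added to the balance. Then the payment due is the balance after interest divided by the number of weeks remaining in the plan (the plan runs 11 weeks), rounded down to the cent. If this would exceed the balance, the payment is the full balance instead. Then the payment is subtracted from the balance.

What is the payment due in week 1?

Week 1: opening $8,956.40; interest $44.78 → $9,001.18; payment $818.28; balance $8,182.90

$818.28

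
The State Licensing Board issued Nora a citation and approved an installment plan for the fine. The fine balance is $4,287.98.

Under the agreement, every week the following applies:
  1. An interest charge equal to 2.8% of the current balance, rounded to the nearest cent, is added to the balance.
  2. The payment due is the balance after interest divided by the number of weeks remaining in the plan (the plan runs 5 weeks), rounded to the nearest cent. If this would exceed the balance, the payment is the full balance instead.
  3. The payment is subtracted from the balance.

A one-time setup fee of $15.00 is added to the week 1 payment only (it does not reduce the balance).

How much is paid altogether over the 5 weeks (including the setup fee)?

$4,676.90

Week 1: $4,287.98 +$120.06 interest = $4,408.04; pay $881.61 (+ $15.00 fee) → $3,526.43
Week 2: $3,526.43 +$98.74 interest = $3,625.17; pay $906.29 → $2,718.88
Week 3: $2,718.88 +$76.13 interest = $2,795.01; pay $931.67 → $1,863.34
Week 4: $1,863.34 +$52.17 interest = $1,915.51; pay $957.76 → $957.75
Week 5: $957.75 +$26.82 interest = $984.57; pay $984.57 → $0.00
Total paid: $4,676.90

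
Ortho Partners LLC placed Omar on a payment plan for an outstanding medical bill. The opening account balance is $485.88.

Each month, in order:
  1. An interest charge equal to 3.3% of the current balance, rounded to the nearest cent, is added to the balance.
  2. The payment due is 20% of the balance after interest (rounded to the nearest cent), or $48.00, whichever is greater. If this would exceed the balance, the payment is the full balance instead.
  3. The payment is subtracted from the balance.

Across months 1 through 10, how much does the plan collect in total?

Month 1: $485.88 +$16.03 interest = $501.91; pay $100.38 → $401.53
Month 2: $401.53 +$13.25 interest = $414.78; pay $82.96 → $331.82
Month 3: $331.82 +$10.95 interest = $342.77; pay $68.55 → $274.22
Month 4: $274.22 +$9.05 interest = $283.27; pay $56.65 → $226.62
Month 5: $226.62 +$7.48 interest = $234.10; pay $48.00 → $186.10
Month 6: $186.10 +$6.14 interest = $192.24; pay $48.00 → $144.24
Month 7: $144.24 +$4.76 interest = $149.00; pay $48.00 → $101.00
Month 8: $101.00 +$3.33 interest = $104.33; pay $48.00 → $56.33
Month 9: $56.33 +$1.86 interest = $58.19; pay $48.00 → $10.19
Month 10: $10.19 +$0.34 interest = $10.53; pay $10.53 → $0.00
Total paid: $559.07

$559.07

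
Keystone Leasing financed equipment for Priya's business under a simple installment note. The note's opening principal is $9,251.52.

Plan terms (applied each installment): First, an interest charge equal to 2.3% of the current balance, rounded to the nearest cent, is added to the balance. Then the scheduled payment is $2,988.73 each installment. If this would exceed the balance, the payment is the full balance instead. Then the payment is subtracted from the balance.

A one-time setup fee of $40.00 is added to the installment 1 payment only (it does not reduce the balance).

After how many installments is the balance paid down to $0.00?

4

Installment 1: opening $9,251.52; interest $212.78 → $9,464.30; payment $2,988.73 (+ $40.00 fee); balance $6,475.57
Installment 2: opening $6,475.57; interest $148.94 → $6,624.51; payment $2,988.73; balance $3,635.78
Installment 3: opening $3,635.78; interest $83.62 → $3,719.40; payment $2,988.73; balance $730.67
Installment 4: opening $730.67; interest $16.81 → $747.48; payment $747.48; balance $0.00
Balance reaches $0.00 in installment 4.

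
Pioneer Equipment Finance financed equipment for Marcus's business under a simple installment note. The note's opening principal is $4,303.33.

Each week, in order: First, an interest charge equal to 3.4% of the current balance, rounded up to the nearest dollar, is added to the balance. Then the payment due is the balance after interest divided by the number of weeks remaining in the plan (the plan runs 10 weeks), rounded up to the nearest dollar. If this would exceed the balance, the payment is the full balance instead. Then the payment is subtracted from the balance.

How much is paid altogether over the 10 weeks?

$5,202.33

# | Opening | Interest | Payment | End bal
1 | $4,303.33 | $147.00 | $446.00 | $4,004.33
2 | $4,004.33 | $137.00 | $461.00 | $3,680.33
3 | $3,680.33 | $126.00 | $476.00 | $3,330.33
4 | $3,330.33 | $114.00 | $493.00 | $2,951.33
5 | $2,951.33 | $101.00 | $509.00 | $2,543.33
6 | $2,543.33 | $87.00 | $527.00 | $2,103.33
7 | $2,103.33 | $72.00 | $544.00 | $1,631.33
8 | $1,631.33 | $56.00 | $563.00 | $1,124.33
9 | $1,124.33 | $39.00 | $582.00 | $581.33
10 | $581.33 | $20.00 | $601.33 | $0.00
Total paid: $5,202.33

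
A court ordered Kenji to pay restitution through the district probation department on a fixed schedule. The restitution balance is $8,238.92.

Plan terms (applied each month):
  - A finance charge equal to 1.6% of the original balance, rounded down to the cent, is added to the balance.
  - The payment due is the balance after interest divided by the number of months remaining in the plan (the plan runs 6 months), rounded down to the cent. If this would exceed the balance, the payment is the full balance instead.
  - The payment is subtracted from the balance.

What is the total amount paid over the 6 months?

Month 1: $8,238.92 +$131.82 interest = $8,370.74; pay $1,395.12 → $6,975.62
Month 2: $6,975.62 +$131.82 interest = $7,107.44; pay $1,421.48 → $5,685.96
Month 3: $5,685.96 +$131.82 interest = $5,817.78; pay $1,454.44 → $4,363.34
Month 4: $4,363.34 +$131.82 interest = $4,495.16; pay $1,498.38 → $2,996.78
Month 5: $2,996.78 +$131.82 interest = $3,128.60; pay $1,564.30 → $1,564.30
Month 6: $1,564.30 +$131.82 interest = $1,696.12; pay $1,696.12 → $0.00
Total paid: $9,029.84

$9,029.84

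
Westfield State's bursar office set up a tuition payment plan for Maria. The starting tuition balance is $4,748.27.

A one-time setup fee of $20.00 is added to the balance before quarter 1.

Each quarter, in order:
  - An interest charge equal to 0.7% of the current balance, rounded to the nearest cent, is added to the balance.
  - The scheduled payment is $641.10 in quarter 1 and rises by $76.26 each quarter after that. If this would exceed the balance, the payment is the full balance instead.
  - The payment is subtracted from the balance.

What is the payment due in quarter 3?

# | Opening | Interest | Payment | End bal
1 | $4,768.27 | $33.38 | $641.10 | $4,160.55
2 | $4,160.55 | $29.12 | $717.36 | $3,472.31
3 | $3,472.31 | $24.31 | $793.62 | $2,703.00

$793.62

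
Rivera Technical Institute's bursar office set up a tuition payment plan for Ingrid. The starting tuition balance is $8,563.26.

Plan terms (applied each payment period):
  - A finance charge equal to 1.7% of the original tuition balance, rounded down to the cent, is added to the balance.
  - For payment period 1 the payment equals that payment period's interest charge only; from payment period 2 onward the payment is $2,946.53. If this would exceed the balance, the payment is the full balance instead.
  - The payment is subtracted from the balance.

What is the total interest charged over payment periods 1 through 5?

Payment period 1: opening $8,563.26; interest $145.57 → $8,708.83; payment $145.57; balance $8,563.26
Payment period 2: opening $8,563.26; interest $145.57 → $8,708.83; payment $2,946.53; balance $5,762.30
Payment period 3: opening $5,762.30; interest $145.57 → $5,907.87; payment $2,946.53; balance $2,961.34
Payment period 4: opening $2,961.34; interest $145.57 → $3,106.91; payment $2,946.53; balance $160.38
Payment period 5: opening $160.38; interest $145.57 → $305.95; payment $305.95; balance $0.00
Total interest: $145.57 + $145.57 + $145.57 + $145.57 + $145.57 = $727.85

$727.85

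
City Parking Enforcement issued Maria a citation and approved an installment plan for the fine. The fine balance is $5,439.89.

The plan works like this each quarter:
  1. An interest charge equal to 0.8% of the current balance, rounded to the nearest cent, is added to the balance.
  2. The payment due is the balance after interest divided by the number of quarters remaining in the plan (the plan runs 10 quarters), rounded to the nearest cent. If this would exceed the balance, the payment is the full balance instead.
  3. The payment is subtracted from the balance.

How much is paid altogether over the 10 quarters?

$5,685.08

Quarter 1: opening $5,439.89; interest $43.52 → $5,483.41; payment $548.34; balance $4,935.07
Quarter 2: opening $4,935.07; interest $39.48 → $4,974.55; payment $552.73; balance $4,421.82
Quarter 3: opening $4,421.82; interest $35.37 → $4,457.19; payment $557.15; balance $3,900.04
Quarter 4: opening $3,900.04; interest $31.20 → $3,931.24; payment $561.61; balance $3,369.63
Quarter 5: opening $3,369.63; interest $26.96 → $3,396.59; payment $566.10; balance $2,830.49
Quarter 6: opening $2,830.49; interest $22.64 → $2,853.13; payment $570.63; balance $2,282.50
Quarter 7: opening $2,282.50; interest $18.26 → $2,300.76; payment $575.19; balance $1,725.57
Quarter 8: opening $1,725.57; interest $13.80 → $1,739.37; payment $579.79; balance $1,159.58
Quarter 9: opening $1,159.58; interest $9.28 → $1,168.86; payment $584.43; balance $584.43
Quarter 10: opening $584.43; interest $4.68 → $589.11; payment $589.11; balance $0.00
Total paid: $5,685.08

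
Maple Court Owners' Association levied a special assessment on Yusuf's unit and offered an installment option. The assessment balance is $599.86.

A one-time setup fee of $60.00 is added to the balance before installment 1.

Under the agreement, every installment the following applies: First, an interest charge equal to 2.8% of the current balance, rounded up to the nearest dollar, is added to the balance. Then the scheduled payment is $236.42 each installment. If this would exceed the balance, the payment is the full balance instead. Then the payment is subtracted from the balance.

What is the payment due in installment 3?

$226.02

Installment 1: $659.86 +$19.00 interest = $678.86; pay $236.42 → $442.44
Installment 2: $442.44 +$13.00 interest = $455.44; pay $236.42 → $219.02
Installment 3: $219.02 +$7.00 interest = $226.02; pay $226.02 → $0.00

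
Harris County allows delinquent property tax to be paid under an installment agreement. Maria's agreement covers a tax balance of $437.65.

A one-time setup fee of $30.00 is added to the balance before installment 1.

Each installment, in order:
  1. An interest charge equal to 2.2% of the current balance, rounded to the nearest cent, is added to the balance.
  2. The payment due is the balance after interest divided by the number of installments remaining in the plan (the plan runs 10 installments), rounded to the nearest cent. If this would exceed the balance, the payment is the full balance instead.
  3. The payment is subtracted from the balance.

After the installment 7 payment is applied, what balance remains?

$163.38

Installment 1: opening $467.65; interest $10.29 → $477.94; payment $47.79; balance $430.15
Installment 2: opening $430.15; interest $9.46 → $439.61; payment $48.85; balance $390.76
Installment 3: opening $390.76; interest $8.60 → $399.36; payment $49.92; balance $349.44
Installment 4: opening $349.44; interest $7.69 → $357.13; payment $51.02; balance $306.11
Installment 5: opening $306.11; interest $6.73 → $312.84; payment $52.14; balance $260.70
Installment 6: opening $260.70; interest $5.74 → $266.44; payment $53.29; balance $213.15
Installment 7: opening $213.15; interest $4.69 → $217.84; payment $54.46; balance $163.38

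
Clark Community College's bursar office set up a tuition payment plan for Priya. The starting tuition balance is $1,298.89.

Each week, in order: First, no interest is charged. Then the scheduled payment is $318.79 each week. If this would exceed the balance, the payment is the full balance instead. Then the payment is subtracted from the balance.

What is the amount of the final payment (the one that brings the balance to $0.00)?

$23.73

Week 1: opening $1,298.89; payment $318.79; balance $980.10
Week 2: opening $980.10; payment $318.79; balance $661.31
Week 3: opening $661.31; payment $318.79; balance $342.52
Week 4: opening $342.52; payment $318.79; balance $23.73
Week 5: opening $23.73; payment $23.73; balance $0.00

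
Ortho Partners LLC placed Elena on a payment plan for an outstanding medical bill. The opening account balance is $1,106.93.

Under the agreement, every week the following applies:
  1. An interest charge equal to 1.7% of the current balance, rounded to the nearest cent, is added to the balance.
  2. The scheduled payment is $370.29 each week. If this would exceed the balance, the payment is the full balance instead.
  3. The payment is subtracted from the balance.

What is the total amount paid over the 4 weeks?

# | Opening | Interest | Payment | End bal
1 | $1,106.93 | $18.82 | $370.29 | $755.46
2 | $755.46 | $12.84 | $370.29 | $398.01
3 | $398.01 | $6.77 | $370.29 | $34.49
4 | $34.49 | $0.59 | $35.08 | $0.00
Total paid: $1,145.95

$1,145.95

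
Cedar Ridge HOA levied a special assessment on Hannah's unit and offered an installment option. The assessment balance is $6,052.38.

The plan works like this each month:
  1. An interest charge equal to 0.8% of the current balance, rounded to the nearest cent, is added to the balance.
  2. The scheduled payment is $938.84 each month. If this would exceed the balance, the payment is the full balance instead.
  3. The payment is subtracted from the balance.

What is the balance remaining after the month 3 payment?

Month 1: $6,052.38 +$48.42 interest = $6,100.80; pay $938.84 → $5,161.96
Month 2: $5,161.96 +$41.30 interest = $5,203.26; pay $938.84 → $4,264.42
Month 3: $4,264.42 +$34.12 interest = $4,298.54; pay $938.84 → $3,359.70

$3,359.70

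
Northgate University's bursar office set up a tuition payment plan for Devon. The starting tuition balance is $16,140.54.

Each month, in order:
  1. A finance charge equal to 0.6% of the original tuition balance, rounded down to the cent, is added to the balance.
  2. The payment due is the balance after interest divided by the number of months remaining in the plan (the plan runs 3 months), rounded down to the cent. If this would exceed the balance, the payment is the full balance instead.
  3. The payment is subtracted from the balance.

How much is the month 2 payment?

$5,460.88

Month 1: opening $16,140.54; interest $96.84 → $16,237.38; payment $5,412.46; balance $10,824.92
Month 2: opening $10,824.92; interest $96.84 → $10,921.76; payment $5,460.88; balance $5,460.88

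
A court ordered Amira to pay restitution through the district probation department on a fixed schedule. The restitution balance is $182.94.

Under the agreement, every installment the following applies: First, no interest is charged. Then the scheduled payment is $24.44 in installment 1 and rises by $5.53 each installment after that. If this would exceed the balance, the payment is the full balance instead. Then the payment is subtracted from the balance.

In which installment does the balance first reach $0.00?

6

Installment 1: $182.94 − $24.44 → $158.50
Installment 2: $158.50 − $29.97 → $128.53
Installment 3: $128.53 − $35.50 → $93.03
Installment 4: $93.03 − $41.03 → $52.00
Installment 5: $52.00 − $46.56 → $5.44
Installment 6: $5.44 − $5.44 → $0.00
Balance reaches $0.00 in installment 6.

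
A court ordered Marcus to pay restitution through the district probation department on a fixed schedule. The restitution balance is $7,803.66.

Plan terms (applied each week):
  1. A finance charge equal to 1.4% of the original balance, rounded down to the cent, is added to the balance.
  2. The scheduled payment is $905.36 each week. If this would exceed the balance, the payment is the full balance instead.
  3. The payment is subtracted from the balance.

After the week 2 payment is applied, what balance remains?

Week 1: $7,803.66 +$109.25 interest = $7,912.91; pay $905.36 → $7,007.55
Week 2: $7,007.55 +$109.25 interest = $7,116.80; pay $905.36 → $6,211.44

$6,211.44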